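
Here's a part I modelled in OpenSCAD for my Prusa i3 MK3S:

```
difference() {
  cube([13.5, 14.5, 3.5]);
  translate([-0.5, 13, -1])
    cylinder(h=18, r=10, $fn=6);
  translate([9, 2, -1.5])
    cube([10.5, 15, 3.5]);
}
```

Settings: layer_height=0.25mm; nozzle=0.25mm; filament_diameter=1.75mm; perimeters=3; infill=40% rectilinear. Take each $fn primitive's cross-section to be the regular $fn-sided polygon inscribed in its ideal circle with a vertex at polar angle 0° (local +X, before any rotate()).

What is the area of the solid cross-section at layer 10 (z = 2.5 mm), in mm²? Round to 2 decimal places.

At z = 2.5 mm: the cube is present — its section is the full 13.5×14.5 rectangle (area 195.75 mm²); the r=10 cylinder at (-0.5, 13) gives a regular 6-gon of circumradius 10 (constant along its height) (area = (6/2)·10.000²·sin(360°/6) = 259.81 mm²); the cube at (9, 2) does not reach this height (z outside [-1.5, 2]); Subtracting the remaining from the first: starting from the 13.5×14.5 cube (195.75 mm²), the r=10 cylinder at (-0.5, 13) partially overlaps it — only the 74.22 mm² overlap (of its 259.81 mm²) is removed, clipping the outline — area = 121.53 mm². Overall, the cross-section is a single solid region. Net area = 121.53 mm².

121.53 mm²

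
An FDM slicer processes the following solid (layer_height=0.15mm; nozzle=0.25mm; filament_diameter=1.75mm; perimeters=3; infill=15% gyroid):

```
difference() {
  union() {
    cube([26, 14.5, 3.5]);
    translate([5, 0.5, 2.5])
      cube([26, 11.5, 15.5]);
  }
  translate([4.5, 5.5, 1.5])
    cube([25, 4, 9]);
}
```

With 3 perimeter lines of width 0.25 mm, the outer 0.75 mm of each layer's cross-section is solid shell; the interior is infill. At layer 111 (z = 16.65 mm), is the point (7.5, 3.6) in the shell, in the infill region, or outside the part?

infill

At z = 16.65 mm: the cube does not reach this height (z outside [0, 3.5]); the cube at (5, 0.5) (footprint 26×11.5) is included at this height; Taking the union: only the 26×11.5 cube at (5, 0.5) is present, so the union is just that shape — 1 connected region; the cube at (4.5, 5.5) is absent (z outside [1.5, 10.5]); Taking the first minus the rest: none of the subtracted shapes is present at this height, so that combined region is unchanged — 1 connected region. Overall, the cross-section is a single solid region. The nearest boundary edge runs (5.00, 12.00)→(5.00, 0.50); distance from the point to it = 2.50 mm. The point is inside the cross-section and 2.50 mm from the nearest boundary — more than the 0.75 mm shell width (3 × 0.25), so it's in the infill interior.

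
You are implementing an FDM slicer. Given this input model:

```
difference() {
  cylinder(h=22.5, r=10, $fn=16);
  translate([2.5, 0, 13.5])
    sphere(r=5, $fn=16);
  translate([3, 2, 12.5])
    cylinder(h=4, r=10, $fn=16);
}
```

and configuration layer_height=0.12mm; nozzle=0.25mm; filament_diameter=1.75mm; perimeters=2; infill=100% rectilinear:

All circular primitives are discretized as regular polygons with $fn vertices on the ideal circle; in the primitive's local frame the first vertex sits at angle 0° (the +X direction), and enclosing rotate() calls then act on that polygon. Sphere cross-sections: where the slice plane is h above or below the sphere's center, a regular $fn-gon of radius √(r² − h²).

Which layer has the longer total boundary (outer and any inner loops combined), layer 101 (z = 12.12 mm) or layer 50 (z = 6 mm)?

Layer 101 (z = 12.12): the cylinder: section is a regular 16-gon, circumradius r=10 (perimeter = 2·16·10.000·sin(180°/16) = 62.43 mm); the r=5 sphere at (2.5, 0) slices to a regular 16-gon of circumradius 4.806 (√(r²−h²) with h=1.38 from center) (perimeter = 2·16·4.806·sin(180°/16) = 30.00 mm); the cylinder at (3, 2) does not reach this height (z outside [12.5, 16.5]); After the difference (first − rest): starting from the r=10 cylinder, the r=5 sphere at (2.5, 0) lies wholly inside it (removes its full 70.71 mm² and its 30.00 mm outline becomes a hole wall) — boundary (outer + 1 inner loop) = 92.43 mm. So its perimeter = 92.43 mm. Layer 50 (z = 6): the r=10 cylinder gives a regular 16-gon of circumradius 10 (constant along its height) (perimeter = 2·16·10.000·sin(180°/16) = 62.43 mm); the sphere at (2.5, 0) is not intersected at this z (|z−center|=7.500 > r=5); the cylinder at (3, 2) is absent (z outside [12.5, 16.5]); After the difference (first − rest): none of the subtracted shapes is present at this height, so the r=10 cylinder is unchanged — boundary = 62.43 mm. So its perimeter = 62.43 mm. Layer 101 is larger (92.43 vs 62.43 mm).

layer 101 (z = 12.12 mm)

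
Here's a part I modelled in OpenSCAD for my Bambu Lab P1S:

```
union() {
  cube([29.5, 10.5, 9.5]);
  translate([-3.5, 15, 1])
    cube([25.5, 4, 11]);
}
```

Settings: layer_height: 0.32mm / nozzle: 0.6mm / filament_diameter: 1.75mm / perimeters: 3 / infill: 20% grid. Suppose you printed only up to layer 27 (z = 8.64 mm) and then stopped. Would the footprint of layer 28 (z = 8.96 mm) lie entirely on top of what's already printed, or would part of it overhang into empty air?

Compare the two slices. At z = 8.64: the cube is present — its section is the full 29.5×10.5 rectangle (area 309.75 mm²); the 25.5×4 cube at (-3.5, 15) contributes its full rectangle (area 102.00 mm²); Taking the union: the 2 present regions are separate (no shared area or edge), so areas and boundary lengths simply add and each stays a separate island — area = 411.75 mm². At z = 8.96: the 29.5×10.5 cube contributes its full rectangle (area 309.75 mm²); the 25.5×4 cube at (-3.5, 15) contributes its full rectangle (area 102.00 mm²); Taking the union: the 2 present regions are separate (no shared area or edge), so areas and boundary lengths simply add and each stays a separate island — area = 411.75 mm². Checking containment: the cross-section at z = 8.96 is a subset of the cross-section at z = 8.64.

entirely on top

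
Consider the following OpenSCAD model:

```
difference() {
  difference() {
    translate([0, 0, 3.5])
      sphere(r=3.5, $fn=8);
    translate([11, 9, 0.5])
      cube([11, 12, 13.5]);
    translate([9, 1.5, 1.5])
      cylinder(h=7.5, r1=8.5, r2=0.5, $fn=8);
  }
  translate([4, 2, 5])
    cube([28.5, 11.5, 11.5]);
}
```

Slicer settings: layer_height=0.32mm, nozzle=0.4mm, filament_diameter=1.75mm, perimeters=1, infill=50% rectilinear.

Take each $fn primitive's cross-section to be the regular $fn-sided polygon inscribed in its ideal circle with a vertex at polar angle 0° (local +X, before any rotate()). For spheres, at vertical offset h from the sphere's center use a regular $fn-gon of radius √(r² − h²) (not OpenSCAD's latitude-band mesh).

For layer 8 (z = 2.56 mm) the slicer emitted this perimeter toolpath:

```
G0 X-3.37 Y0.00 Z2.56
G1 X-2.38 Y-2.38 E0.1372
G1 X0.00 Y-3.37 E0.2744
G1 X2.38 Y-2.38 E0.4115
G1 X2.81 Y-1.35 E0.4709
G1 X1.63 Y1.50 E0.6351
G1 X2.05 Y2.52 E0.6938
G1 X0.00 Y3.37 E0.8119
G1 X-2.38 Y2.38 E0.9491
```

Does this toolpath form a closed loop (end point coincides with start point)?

no

Start point (G0): (-3.37, 0.00). End point (last G1): the path does not return to the start — open.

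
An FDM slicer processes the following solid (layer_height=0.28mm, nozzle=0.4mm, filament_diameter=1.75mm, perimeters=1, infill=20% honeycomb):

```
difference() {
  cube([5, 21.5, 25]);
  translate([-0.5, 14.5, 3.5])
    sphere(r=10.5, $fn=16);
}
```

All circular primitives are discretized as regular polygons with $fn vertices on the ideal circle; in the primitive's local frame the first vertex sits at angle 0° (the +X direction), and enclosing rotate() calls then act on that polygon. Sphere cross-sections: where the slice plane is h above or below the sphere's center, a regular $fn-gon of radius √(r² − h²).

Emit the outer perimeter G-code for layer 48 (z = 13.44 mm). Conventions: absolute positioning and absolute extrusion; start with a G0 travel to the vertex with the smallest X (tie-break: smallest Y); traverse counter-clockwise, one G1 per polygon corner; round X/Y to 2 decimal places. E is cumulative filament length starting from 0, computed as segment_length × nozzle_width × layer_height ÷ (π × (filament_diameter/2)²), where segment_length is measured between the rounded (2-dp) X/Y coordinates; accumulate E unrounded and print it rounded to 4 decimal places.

At z = 13.44 mm: the cube is present — its section is the full 5×21.5 rectangle; the r=10.5 sphere at (-0.5, 14.5) contributes a regular 16-gon of circumradius √(10.5²−9.94²) = 3.383; Taking the first minus the rest: starting from the 5×21.5 cube, the r=10.5 sphere at (-0.5, 14.5) partially overlaps it — only the 14.19 mm² overlap (of its 35.04 mm²) is removed, clipping the outline — 1 connected region. The outline is a single polygon with 13 vertices. Extrusion per mm of travel: 0.4 × 0.28 / (π × 0.875²) = 0.046564. Accumulating E over each segment gives final E = 2.6066.

G0 X0.00 Y0.00 Z13.44
G1 X5.00 Y0.00 E0.2328
G1 X5.00 Y21.50 E1.2340
G1 X0.00 Y21.50 E1.4668
G1 X0.00 Y17.78 E1.6400
G1 X0.79 Y17.63 E1.6774
G1 X1.89 Y16.89 E1.7392
G1 X2.63 Y15.79 E1.8009
G1 X2.88 Y14.50 E1.8621
G1 X2.63 Y13.21 E1.9233
G1 X1.89 Y12.11 E1.9850
G1 X0.79 Y11.37 E2.0467
G1 X0.00 Y11.22 E2.0842
G1 X0.00 Y0.00 E2.6066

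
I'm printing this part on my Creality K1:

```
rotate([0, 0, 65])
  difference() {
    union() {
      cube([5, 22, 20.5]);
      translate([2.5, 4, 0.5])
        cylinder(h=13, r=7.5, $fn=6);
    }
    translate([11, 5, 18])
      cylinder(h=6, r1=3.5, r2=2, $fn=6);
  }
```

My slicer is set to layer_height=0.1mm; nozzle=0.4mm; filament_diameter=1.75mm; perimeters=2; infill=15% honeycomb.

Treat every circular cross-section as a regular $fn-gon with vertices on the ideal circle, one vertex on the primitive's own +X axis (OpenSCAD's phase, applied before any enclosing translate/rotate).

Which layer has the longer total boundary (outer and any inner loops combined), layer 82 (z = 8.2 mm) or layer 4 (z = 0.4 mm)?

layer 82 (z = 8.2 mm)

Layer 82 (z = 8.2): the cube is present — its section is the full 5×22 rectangle (perimeter 54.00 mm); the r=7.5 cylinder at (2.5, 4) gives a regular 6-gon of circumradius 7.5 (constant along its height) (perimeter = 2·6·7.500·sin(180°/6) = 45.00 mm); Combining (union): the regions partially overlap (shared area 52.48 mm²), so the edge portions inside another operand are dropped and the merged outline is re-measured after clipping — boundary = 68.01 mm; the cone at (11, 5) is not intersected at this z (z outside [18, 24]); Subtracting the remaining from the first: none of the subtracted shapes is present at this height, so the result so far is unchanged — boundary = 68.01 mm; (whole slice rotated 65° about Z — lengths, areas and connectivity unchanged). So its perimeter = 68.01 mm. Layer 4 (z = 0.4): the 5×22 cube contributes its full rectangle (perimeter 54.00 mm); the cylinder at (2.5, 4) is absent (z outside [0.5, 13.5]); Merging all regions: only the 5×22 cube is present, so the union is just that shape — boundary = 54.00 mm; the cone at (11, 5) is absent (z outside [18, 24]); After the difference (first − rest): none of the subtracted shapes is present at this height, so the result so far is unchanged — boundary = 54.00 mm; (whole slice rotated 65° about Z — lengths, areas and connectivity unchanged). So its perimeter = 54.00 mm. Layer 82 is larger (68.01 vs 54.00 mm).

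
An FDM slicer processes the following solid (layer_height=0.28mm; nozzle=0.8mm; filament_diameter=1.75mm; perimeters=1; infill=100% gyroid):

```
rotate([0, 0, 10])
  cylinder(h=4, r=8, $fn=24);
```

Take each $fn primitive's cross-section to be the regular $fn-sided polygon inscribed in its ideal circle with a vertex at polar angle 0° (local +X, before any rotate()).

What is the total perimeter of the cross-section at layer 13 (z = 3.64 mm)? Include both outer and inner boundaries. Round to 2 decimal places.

50.12 mm

At z = 3.64 mm: the r=8 cylinder gives a regular 24-gon of circumradius 8 (constant along its height) (perimeter = 2·24·8.000·sin(180°/24) = 50.12 mm); (rotated 10° about Z; rotation is an isometry so areas/perimeters/island counts are preserved). Overall, the cross-section is a single solid region. Total boundary length (outer) = 50.12 mm.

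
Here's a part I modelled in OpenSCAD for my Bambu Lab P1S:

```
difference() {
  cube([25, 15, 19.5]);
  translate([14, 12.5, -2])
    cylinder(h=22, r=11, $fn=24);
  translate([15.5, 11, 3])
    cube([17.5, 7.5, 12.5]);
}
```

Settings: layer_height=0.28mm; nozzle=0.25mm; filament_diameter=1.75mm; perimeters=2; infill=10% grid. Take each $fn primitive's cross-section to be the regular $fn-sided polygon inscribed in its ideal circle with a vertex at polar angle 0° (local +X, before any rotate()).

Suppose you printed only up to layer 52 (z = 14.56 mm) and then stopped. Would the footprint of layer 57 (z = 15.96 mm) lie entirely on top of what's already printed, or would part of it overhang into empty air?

Compare the two slices. At z = 14.56: the 25×15 cube contributes its full rectangle (area 375.00 mm²); the r=11 cylinder at (14, 12.5) contributes a regular 24-gon of circumradius 11 (area = (24/2)·11.000²·sin(360°/24) = 375.81 mm²); the cube at (15.5, 11) (footprint 17.5×7.5) is included at this height (area 131.25 mm²); After the difference (first − rest): starting from the 25×15 cube (375.00 mm²), the r=11 cylinder at (14, 12.5) partially overlaps it — only the 242.08 mm² overlap (of its 375.81 mm²) is removed, clipping the outline; the 17.5×7.5 cube at (15.5, 11) partially overlaps it — only the 0.56 mm² overlap (of its 131.25 mm²) is removed, clipping the outline — area = 132.36 mm². At z = 15.96: the cube is present — its section is the full 25×15 rectangle (area 375.00 mm²); the r=11 cylinder at (14, 12.5) gives a regular 24-gon of circumradius 11 (constant along its height) (area = (24/2)·11.000²·sin(360°/24) = 375.81 mm²); the cube at (15.5, 11) is not intersected at this z (z outside [3, 15.5]); After the difference (first − rest): starting from the 25×15 cube (375.00 mm²), the r=11 cylinder at (14, 12.5) partially overlaps it — only the 242.08 mm² overlap (of its 375.81 mm²) is removed, clipping the outline — area = 132.92 mm². Checking containment: at z = 15.96 the cross-section extends beyond the z = 14.56 cross-section by about 0.56 mm².

part overhangs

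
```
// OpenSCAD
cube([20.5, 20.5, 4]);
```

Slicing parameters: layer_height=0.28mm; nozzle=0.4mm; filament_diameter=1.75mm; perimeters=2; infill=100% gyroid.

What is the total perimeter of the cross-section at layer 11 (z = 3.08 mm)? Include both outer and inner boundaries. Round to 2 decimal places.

82.00 mm

At z = 3.08 mm: the 20.5×20.5 cube contributes its full rectangle (perimeter 82.00 mm). Overall, the cross-section is a single solid region. Total boundary length (outer) = 82.00 mm.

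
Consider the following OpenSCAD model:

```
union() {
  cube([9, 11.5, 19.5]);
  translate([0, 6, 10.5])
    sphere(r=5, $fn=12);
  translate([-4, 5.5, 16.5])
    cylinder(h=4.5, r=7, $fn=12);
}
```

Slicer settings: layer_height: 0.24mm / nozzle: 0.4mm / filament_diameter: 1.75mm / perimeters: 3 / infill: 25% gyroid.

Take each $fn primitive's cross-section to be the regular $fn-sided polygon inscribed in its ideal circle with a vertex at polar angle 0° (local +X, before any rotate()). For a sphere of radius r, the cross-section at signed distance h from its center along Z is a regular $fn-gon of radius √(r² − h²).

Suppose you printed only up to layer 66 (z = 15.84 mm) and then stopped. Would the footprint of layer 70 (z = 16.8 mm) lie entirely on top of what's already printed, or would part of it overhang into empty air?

Compare the two slices. At z = 15.84: the 9×11.5 cube contributes its full rectangle (area 103.50 mm²); the sphere at (0, 6) is absent (|z−center|=5.340 > r=5); the cylinder at (-4, 5.5) is absent (z outside [16.5, 21]); Merging all regions: only the 9×11.5 cube is present, so the union is just that shape — area = 103.50 mm². At z = 16.8: the 9×11.5 cube contributes its full rectangle (area 103.50 mm²); the sphere at (0, 6) does not reach this height (|z−center|=6.300 > r=5); the cylinder at (-4, 5.5): section is a regular 12-gon, circumradius r=7 (area = (12/2)·7.000²·sin(360°/12) = 147.00 mm²); Taking the union: the regions partially overlap — summed areas 250.50 mm² minus the doubly-counted overlap 21.97 mm² gives 228.53 mm² — area = 228.53 mm². Checking containment: at z = 16.8 the cross-section extends beyond the z = 15.84 cross-section by about 125.03 mm².

part overhangs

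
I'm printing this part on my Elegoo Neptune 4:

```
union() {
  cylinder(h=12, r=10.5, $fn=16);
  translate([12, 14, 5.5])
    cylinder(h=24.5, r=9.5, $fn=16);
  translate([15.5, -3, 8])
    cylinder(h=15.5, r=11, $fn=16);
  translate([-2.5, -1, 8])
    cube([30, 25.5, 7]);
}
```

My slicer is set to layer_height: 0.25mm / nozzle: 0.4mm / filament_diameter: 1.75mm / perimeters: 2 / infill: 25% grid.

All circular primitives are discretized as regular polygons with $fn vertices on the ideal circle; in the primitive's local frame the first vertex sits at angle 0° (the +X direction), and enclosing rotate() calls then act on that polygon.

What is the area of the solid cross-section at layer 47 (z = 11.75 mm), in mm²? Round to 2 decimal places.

1179.08 mm²

At z = 11.75 mm: the cylinder: section is a regular 16-gon, circumradius r=10.5 (area = (16/2)·10.500²·sin(360°/16) = 337.53 mm²); the cylinder at (12, 14): section is a regular 16-gon, circumradius r=9.5 (area = (16/2)·9.500²·sin(360°/16) = 276.30 mm²); the r=11 cylinder at (15.5, -3) gives a regular 16-gon of circumradius 11 (constant along its height) (area = (16/2)·11.000²·sin(360°/16) = 370.44 mm²); the 30×25.5 cube at (-2.5, -1) contributes its full rectangle (area 765.00 mm²); Merging all regions: the regions partially overlap — summed areas 1749.26 mm² minus the doubly-counted overlap 570.18 mm² gives 1179.08 mm² — area = 1179.08 mm². Overall, the cross-section is a single solid region. Net area = 1179.08 mm².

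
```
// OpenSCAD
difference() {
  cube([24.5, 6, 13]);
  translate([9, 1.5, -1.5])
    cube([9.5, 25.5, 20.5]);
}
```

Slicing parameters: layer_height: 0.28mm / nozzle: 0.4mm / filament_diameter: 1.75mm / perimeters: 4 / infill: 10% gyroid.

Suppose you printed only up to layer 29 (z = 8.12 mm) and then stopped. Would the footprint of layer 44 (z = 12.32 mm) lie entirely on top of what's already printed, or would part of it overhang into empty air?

entirely on top

Compare the two slices. At z = 8.12: the cube (footprint 24.5×6) is included at this height (area 147.00 mm²); the cube at (9, 1.5) (footprint 9.5×25.5) is included at this height (area 242.25 mm²); After the difference (first − rest): starting from the 24.5×6 cube (147.00 mm²), the 9.5×25.5 cube at (9, 1.5) partially overlaps it — only the 42.75 mm² overlap (of its 242.25 mm²) is removed, clipping the outline — area = 104.25 mm². At z = 12.32: the cube (footprint 24.5×6) is included at this height (area 147.00 mm²); the cube at (9, 1.5) (footprint 9.5×25.5) is included at this height (area 242.25 mm²); After the difference (first − rest): starting from the 24.5×6 cube (147.00 mm²), the 9.5×25.5 cube at (9, 1.5) partially overlaps it — only the 42.75 mm² overlap (of its 242.25 mm²) is removed, clipping the outline — area = 104.25 mm². Checking containment: the cross-section at z = 12.32 is a subset of the cross-section at z = 8.12.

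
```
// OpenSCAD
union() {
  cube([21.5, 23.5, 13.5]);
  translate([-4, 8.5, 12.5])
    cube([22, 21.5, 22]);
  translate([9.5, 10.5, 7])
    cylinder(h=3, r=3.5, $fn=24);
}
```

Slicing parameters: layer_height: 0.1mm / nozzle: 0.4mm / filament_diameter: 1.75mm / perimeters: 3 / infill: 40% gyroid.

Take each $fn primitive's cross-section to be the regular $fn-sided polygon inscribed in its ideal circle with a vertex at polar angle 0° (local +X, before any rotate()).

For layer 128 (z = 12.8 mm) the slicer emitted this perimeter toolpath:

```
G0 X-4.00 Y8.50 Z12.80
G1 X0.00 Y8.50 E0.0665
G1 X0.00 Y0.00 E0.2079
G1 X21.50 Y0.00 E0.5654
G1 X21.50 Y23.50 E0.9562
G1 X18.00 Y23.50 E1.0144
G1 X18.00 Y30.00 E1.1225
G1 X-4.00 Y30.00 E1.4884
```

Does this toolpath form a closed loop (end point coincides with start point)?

no

Start point (G0): (-4.00, 8.50). End point (last G1): the path does not return to the start — open.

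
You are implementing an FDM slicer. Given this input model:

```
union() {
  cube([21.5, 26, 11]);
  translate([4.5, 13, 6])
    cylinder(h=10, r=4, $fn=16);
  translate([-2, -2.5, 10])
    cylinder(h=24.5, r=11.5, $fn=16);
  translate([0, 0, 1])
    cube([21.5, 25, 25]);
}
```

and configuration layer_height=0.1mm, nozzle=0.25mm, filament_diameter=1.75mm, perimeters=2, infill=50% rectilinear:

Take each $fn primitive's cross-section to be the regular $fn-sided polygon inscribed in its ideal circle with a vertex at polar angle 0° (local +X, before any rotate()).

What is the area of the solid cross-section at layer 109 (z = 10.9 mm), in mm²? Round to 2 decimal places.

908.39 mm²

At z = 10.9 mm: the 21.5×26 cube contributes its full rectangle (area 559.00 mm²); the r=4 cylinder at (4.5, 13) gives a regular 16-gon of circumradius 4 (constant along its height) (area = (16/2)·4.000²·sin(360°/16) = 48.98 mm²); the r=11.5 cylinder at (-2, -2.5) contributes a regular 16-gon of circumradius 11.5 (area = (16/2)·11.500²·sin(360°/16) = 404.88 mm²); the 21.5×25 cube contributes its full rectangle (area 537.50 mm²); Merging all regions: the regions partially overlap — summed areas 1550.36 mm² minus the doubly-counted overlap 641.97 mm² gives 908.39 mm² — area = 908.39 mm². Overall, the cross-section is a single solid region. Net area = 908.39 mm².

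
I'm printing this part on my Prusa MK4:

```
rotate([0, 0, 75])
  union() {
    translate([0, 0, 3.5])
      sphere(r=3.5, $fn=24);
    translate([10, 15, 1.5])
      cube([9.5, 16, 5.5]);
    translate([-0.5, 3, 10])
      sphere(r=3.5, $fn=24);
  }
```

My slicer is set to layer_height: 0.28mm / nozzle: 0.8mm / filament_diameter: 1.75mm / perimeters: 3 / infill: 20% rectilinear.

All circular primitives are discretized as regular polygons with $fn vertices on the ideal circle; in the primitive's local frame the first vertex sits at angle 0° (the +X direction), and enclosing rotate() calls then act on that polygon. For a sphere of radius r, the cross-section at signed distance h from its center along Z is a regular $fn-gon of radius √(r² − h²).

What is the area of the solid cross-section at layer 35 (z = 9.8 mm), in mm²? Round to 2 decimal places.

37.92 mm²

At z = 9.8 mm: the sphere does not reach this height (|z−center|=6.300 > r=3.5); the cube at (10, 15) is not intersected at this z (z outside [1.5, 7]); the sphere at (-0.5, 3): section is a regular 24-gon, circumradius = √(r²−h²) = √(3.5²−0.2²) = 3.494 (area = (24/2)·3.494²·sin(360°/24) = 37.92 mm²); Taking the union: only the r=3.5 sphere at (-0.5, 3) is present, so the union is just that shape — area = 37.92 mm²; (rotated 75° about Z; rotation is an isometry so areas/perimeters/island counts are preserved). Overall, the cross-section is a single solid region. Net area = 37.92 mm².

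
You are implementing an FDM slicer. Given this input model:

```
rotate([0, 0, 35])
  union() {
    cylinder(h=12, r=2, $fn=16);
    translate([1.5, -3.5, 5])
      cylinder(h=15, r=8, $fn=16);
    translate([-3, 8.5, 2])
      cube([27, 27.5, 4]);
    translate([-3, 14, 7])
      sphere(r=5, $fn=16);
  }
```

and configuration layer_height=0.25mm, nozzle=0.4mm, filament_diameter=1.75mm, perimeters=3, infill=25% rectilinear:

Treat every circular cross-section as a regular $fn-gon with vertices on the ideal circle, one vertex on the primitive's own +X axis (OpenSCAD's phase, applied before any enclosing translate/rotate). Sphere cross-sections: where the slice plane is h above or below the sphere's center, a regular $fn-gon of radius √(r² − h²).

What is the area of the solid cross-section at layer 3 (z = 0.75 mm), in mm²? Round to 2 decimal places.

At z = 0.75 mm: the r=2 cylinder gives a regular 16-gon of circumradius 2 (constant along its height) (area = (16/2)·2.000²·sin(360°/16) = 12.25 mm²); the cylinder at (1.5, -3.5) is absent (z outside [5, 20]); the cube at (-3, 8.5) does not reach this height (z outside [2, 6]); the sphere at (-3, 14) is absent (|z−center|=6.250 > r=5); Taking the union: only the r=2 cylinder is present, so the union is just that shape — area = 12.25 mm²; (rotated 35° about Z; rotation is an isometry so areas/perimeters/island counts are preserved). Overall, the cross-section is a single solid region. Net area = 12.25 mm².

12.25 mm²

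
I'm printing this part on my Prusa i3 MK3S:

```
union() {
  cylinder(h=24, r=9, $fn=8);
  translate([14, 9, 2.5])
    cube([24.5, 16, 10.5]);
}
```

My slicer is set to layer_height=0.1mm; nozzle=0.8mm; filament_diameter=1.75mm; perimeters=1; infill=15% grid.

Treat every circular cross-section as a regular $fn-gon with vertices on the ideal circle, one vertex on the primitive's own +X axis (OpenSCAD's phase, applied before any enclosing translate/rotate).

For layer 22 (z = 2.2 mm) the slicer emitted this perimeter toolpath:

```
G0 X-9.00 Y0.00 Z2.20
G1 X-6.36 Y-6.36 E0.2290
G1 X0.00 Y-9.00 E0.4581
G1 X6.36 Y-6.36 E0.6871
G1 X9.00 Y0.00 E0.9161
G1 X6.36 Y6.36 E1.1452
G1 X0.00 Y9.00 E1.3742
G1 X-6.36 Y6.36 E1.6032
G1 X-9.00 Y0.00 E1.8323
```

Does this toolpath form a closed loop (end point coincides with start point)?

Start point (G0): (-9.00, 0.00). End point (last G1): the path returns to the start — closed.

yes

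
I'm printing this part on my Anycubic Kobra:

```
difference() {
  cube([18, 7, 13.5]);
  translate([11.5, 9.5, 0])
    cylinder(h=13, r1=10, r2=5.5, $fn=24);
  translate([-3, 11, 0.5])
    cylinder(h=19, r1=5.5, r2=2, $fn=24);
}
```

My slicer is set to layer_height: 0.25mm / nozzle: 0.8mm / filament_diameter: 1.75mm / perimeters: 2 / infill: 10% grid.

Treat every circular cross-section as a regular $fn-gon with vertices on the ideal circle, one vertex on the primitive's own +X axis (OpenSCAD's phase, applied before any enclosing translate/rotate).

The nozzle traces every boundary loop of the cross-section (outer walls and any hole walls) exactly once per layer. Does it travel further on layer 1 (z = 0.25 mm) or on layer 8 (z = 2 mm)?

layer 8 (z = 2 mm)

Layer 1 (z = 0.25): the cube (footprint 18×7) is included at this height (perimeter 50.00 mm); the cone at (11.5, 9.5): at t=0.019 of its height the radius interpolates to r₁+(r₂−r₁)t = 9.913, giving a regular 24-gon of that circumradius (perimeter = 2·24·9.913·sin(180°/24) = 62.11 mm); the cone at (-3, 11) is not intersected at this z (z outside [0.5, 19.5]); After the difference (first − rest): starting from the 18×7 cube, the cone at (11.5, 9.5) partially overlaps it — only the 93.47 mm² overlap (of its 305.23 mm²) is removed, clipping the outline — boundary = 38.07 mm. So its perimeter = 38.07 mm. Layer 8 (z = 2): the cube is present — its section is the full 18×7 rectangle (perimeter 50.00 mm); the cone at (11.5, 9.5) (r1=10→r2=5.5) has section circumradius 9.308 here — a regular 24-gon (perimeter = 2·24·9.308·sin(180°/24) = 58.32 mm); the cone at (-3, 11) contributes a regular 24-gon of circumradius 5.224 (interpolated between r1=5.5 and r2=2 at t=0.079) (perimeter = 2·24·5.224·sin(180°/24) = 32.73 mm); Subtracting the remaining from the first: starting from the 18×7 cube, the cone at (11.5, 9.5) partially overlaps it — only the 82.91 mm² overlap (of its 269.07 mm²) is removed, clipping the outline; the cone at (-3, 11) partially overlaps it — only the 0.03 mm² overlap (of its 84.75 mm²) is removed, clipping the outline — boundary = 49.49 mm. So its perimeter = 49.49 mm. Layer 8 is larger (49.49 vs 38.07 mm).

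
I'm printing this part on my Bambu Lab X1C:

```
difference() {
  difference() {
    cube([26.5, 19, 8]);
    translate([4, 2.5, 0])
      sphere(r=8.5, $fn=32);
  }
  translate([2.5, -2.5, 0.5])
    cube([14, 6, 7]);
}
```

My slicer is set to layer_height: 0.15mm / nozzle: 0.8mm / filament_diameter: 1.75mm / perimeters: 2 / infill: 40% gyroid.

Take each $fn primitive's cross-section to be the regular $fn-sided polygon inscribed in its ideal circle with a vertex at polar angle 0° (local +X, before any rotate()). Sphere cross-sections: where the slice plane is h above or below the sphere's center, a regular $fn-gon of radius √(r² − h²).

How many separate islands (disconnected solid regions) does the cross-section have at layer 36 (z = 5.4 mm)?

At z = 5.4 mm: the cube is present — its section is the full 26.5×19 rectangle; the r=8.5 sphere at (4, 2.5) slices to a regular 32-gon of circumradius 6.564 (√(r²−h²) with h=5.4 from center); After the difference (first − rest): starting from the 26.5×19 cube, the r=8.5 sphere at (4, 2.5) partially overlaps it — only the 84.01 mm² overlap (of its 134.50 mm²) is removed, clipping the outline — 1 connected region; the cube at (2.5, -2.5) (footprint 14×6) is included at this height; Taking the first minus the rest: starting from the result so far, the 14×6 cube at (2.5, -2.5) partially overlaps it — only the 21.28 mm² overlap (of its 84.00 mm²) is removed, clipping the outline — 1 connected region. Overall, the cross-section is a single solid region. Island count = 1.

1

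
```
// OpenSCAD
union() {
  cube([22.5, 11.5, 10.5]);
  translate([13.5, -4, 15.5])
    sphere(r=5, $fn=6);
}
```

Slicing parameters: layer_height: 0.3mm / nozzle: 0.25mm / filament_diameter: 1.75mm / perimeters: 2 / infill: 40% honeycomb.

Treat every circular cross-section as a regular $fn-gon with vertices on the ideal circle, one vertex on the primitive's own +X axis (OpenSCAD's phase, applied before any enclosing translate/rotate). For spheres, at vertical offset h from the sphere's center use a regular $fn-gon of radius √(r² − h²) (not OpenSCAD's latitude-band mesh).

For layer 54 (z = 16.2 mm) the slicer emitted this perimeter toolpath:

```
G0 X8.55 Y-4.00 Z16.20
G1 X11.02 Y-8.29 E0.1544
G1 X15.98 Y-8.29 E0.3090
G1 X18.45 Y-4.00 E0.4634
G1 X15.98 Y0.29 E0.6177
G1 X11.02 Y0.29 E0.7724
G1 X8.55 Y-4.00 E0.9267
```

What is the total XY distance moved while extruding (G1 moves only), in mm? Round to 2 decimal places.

29.72 mm

Sum the Euclidean lengths of each G1 segment: total = 29.72 mm.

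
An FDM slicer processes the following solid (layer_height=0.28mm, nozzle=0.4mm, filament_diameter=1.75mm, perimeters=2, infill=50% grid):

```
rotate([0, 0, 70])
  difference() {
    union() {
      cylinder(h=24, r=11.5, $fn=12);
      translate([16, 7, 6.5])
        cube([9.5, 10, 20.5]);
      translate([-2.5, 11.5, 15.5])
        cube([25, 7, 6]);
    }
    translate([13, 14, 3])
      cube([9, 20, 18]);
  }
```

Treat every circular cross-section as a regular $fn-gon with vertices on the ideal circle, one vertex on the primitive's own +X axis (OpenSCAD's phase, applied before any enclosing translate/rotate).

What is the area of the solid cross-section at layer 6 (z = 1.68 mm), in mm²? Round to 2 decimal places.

At z = 1.68 mm: the r=11.5 cylinder gives a regular 12-gon of circumradius 11.5 (constant along its height) (area = (12/2)·11.500²·sin(360°/12) = 396.75 mm²); the cube at (16, 7) is not intersected at this z (z outside [6.5, 27]); the cube at (-2.5, 11.5) is not intersected at this z (z outside [15.5, 21.5]); Taking the union: only the r=11.5 cylinder is present, so the union is just that shape — area = 396.75 mm²; the cube at (13, 14) does not reach this height (z outside [3, 21]); After the difference (first − rest): none of the subtracted shapes is present at this height, so that combined region is unchanged — area = 396.75 mm²; (whole slice rotated 70° about Z — lengths, areas and connectivity unchanged). Overall, the cross-section is a single solid region. Net area = 396.75 mm².

396.75 mm²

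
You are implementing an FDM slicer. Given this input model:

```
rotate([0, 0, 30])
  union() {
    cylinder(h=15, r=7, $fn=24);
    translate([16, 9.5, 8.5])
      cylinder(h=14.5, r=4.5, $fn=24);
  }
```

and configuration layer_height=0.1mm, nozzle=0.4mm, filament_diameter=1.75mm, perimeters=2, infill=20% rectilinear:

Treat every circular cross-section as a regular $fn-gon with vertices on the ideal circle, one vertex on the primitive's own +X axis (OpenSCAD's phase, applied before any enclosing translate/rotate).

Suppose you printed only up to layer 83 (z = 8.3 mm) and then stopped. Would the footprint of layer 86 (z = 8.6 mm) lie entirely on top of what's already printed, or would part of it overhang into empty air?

part overhangs

Compare the two slices. At z = 8.3: the r=7 cylinder contributes a regular 24-gon of circumradius 7 (area = (24/2)·7.000²·sin(360°/24) = 152.19 mm²); the cylinder at (16, 9.5) is absent (z outside [8.5, 23]); Combining (union): only the r=7 cylinder is present, so the union is just that shape — area = 152.19 mm²; (whole slice rotated 30° about Z — lengths, areas and connectivity unchanged). At z = 8.6: the r=7 cylinder contributes a regular 24-gon of circumradius 7 (area = (24/2)·7.000²·sin(360°/24) = 152.19 mm²); the r=4.5 cylinder at (16, 9.5) gives a regular 24-gon of circumradius 4.5 (constant along its height) (area = (24/2)·4.500²·sin(360°/24) = 62.89 mm²); Merging all regions: the 2 present regions are separate (no shared area or edge), so areas and boundary lengths simply add and each stays a separate island — area = 215.08 mm²; (whole slice rotated 30° about Z — lengths, areas and connectivity unchanged). Checking containment: at z = 8.6 the cross-section extends beyond the z = 8.3 cross-section by about 62.89 mm².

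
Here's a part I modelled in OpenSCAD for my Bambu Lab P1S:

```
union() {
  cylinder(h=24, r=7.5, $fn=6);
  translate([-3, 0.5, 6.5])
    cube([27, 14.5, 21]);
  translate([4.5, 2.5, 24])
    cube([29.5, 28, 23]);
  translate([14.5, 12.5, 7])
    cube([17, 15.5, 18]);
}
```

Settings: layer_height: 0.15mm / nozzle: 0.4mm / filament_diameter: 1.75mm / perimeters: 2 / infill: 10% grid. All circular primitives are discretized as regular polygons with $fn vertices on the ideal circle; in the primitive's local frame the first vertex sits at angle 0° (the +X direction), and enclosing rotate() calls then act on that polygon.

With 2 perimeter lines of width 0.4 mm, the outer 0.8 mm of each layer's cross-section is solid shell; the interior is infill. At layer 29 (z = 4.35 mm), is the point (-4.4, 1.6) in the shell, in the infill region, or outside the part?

infill

At z = 4.35 mm: the cylinder: section is a regular 6-gon, circumradius r=7.5; the cube at (-3, 0.5) is not intersected at this z (z outside [6.5, 27.5]); the cube at (4.5, 2.5) is absent (z outside [24, 47]); the cube at (14.5, 12.5) is not intersected at this z (z outside [7, 25]); Combining (union): only the r=7.5 cylinder is present, so the union is just that shape — 1 connected region. Overall, the cross-section is a single solid region. The nearest boundary edge runs (-3.75, 6.50)→(-7.50, 0.00); distance from the point to it = 1.88 mm. The point is inside the cross-section and 1.88 mm from the nearest boundary — more than the 0.8 mm shell width (2 × 0.4), so it's in the infill interior.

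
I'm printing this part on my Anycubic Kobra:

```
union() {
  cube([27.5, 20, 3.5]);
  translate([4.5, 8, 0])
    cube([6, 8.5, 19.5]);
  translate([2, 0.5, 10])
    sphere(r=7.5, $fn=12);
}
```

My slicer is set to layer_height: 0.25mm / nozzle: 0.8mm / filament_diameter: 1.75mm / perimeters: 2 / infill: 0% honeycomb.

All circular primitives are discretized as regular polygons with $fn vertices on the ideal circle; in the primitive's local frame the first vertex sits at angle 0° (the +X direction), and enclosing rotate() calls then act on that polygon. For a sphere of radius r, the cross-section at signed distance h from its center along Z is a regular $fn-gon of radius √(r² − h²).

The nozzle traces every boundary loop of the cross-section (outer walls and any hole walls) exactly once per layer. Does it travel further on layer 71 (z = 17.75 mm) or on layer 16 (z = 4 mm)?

Layer 71 (z = 17.75): the cube is not intersected at this z (z outside [0, 3.5]); the 6×8.5 cube at (4.5, 8) contributes its full rectangle (perimeter 29.00 mm); the sphere at (2, 0.5) does not reach this height (|z−center|=7.750 > r=7.5); Combining (union): only the 6×8.5 cube at (4.5, 8) is present, so the union is just that shape — boundary = 29.00 mm. So its perimeter = 29.00 mm. Layer 16 (z = 4): the cube is not intersected at this z (z outside [0, 3.5]); the 6×8.5 cube at (4.5, 8) contributes its full rectangle (perimeter 29.00 mm); the sphere at (2, 0.5): section is a regular 12-gon, circumradius = √(r²−h²) = √(7.5²−6²) = 4.500 (perimeter = 2·12·4.500·sin(180°/12) = 27.95 mm); Taking the union: the 2 present regions are separate (no shared area or edge), so areas and boundary lengths simply add and each stays a separate island — boundary = 56.95 mm. So its perimeter = 56.95 mm. Layer 16 is larger (56.95 vs 29.00 mm).

layer 16 (z = 4 mm)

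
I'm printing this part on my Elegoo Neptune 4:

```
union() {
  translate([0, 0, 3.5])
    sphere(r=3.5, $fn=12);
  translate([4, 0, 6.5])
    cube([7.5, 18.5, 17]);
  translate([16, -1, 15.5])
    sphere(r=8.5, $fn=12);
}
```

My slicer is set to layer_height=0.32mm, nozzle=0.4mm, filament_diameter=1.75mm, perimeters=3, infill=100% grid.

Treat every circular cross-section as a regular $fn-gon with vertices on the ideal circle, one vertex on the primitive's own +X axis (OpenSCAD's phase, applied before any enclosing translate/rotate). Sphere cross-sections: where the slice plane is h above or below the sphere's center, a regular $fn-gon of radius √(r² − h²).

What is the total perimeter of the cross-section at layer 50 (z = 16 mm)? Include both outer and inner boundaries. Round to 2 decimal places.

At z = 16 mm: the sphere is not intersected at this z (|z−center|=12.500 > r=3.5); the 7.5×18.5 cube at (4, 0) contributes its full rectangle (perimeter 52.00 mm); the r=8.5 sphere at (16, -1) contributes a regular 12-gon of circumradius √(8.5²−0.5²) = 8.485 (perimeter = 2·12·8.485·sin(180°/12) = 52.71 mm); Combining (union): the regions partially overlap (shared area 14.70 mm²), so the edge portions inside another operand are dropped and the merged outline is re-measured after clipping — boundary = 87.51 mm. Overall, the cross-section is a single solid region. Total boundary length (outer) = 87.51 mm.

87.51 mm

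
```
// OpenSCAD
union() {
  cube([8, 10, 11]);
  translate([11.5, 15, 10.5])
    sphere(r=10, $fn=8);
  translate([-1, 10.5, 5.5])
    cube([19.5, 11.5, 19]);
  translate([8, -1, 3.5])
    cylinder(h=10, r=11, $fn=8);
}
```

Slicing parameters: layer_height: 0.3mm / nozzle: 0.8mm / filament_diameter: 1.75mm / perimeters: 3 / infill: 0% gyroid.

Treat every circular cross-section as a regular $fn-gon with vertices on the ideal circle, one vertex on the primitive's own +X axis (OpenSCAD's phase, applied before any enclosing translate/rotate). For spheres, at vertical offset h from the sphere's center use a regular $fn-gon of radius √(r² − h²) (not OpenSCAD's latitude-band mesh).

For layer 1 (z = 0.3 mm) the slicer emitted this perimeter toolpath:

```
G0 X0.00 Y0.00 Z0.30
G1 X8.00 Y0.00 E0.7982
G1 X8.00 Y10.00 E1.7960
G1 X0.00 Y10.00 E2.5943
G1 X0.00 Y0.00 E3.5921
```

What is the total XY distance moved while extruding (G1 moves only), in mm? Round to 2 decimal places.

36.00 mm

Sum the Euclidean lengths of each G1 segment: total = 36.00 mm.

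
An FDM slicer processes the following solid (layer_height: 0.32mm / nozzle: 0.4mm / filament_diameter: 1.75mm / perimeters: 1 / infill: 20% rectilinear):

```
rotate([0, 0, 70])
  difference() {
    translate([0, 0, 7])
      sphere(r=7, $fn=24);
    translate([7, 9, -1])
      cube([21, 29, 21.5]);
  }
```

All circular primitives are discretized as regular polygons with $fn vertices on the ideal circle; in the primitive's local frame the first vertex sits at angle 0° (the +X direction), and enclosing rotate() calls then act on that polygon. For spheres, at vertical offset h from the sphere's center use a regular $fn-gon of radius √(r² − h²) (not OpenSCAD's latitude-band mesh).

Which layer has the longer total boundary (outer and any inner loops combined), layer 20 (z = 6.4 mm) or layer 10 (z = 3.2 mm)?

layer 20 (z = 6.4 mm)

Layer 20 (z = 6.4): the r=7 sphere contributes a regular 24-gon of circumradius √(7²−0.6²) = 6.974 (perimeter = 2·24·6.974·sin(180°/24) = 43.70 mm); the 21×29 cube at (7, 9) contributes its full rectangle (perimeter 100.00 mm); Taking the first minus the rest: starting from the r=7 sphere, the 21×29 cube at (7, 9) misses the remaining region (no effect) — boundary = 43.70 mm; (rotated 70° about Z; rotation is an isometry so areas/perimeters/island counts are preserved). So its perimeter = 43.70 mm. Layer 10 (z = 3.2): the sphere: section is a regular 24-gon, circumradius = √(r²−h²) = √(7²−3.8²) = 5.879 (perimeter = 2·24·5.879·sin(180°/24) = 36.83 mm); the cube at (7, 9) (footprint 21×29) is included at this height (perimeter 100.00 mm); After the difference (first − rest): starting from the r=7 sphere, the 21×29 cube at (7, 9) misses the remaining region (no effect) — boundary = 36.83 mm; (rotated 70° about Z; rotation is an isometry so areas/perimeters/island counts are preserved). So its perimeter = 36.83 mm. Layer 20 is larger (43.70 vs 36.83 mm).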